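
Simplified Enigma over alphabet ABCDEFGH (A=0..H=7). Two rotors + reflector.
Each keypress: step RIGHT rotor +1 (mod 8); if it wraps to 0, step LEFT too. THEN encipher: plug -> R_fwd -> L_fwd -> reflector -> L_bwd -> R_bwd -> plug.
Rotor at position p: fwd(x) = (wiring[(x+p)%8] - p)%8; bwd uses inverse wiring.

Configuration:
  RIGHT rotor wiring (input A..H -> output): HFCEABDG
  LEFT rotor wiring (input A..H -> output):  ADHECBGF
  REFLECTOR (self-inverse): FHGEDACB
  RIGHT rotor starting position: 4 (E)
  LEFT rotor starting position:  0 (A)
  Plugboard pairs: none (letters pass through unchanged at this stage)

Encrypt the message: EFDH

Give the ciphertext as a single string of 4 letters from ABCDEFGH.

Char 1 ('E'): step: R->5, L=0; E->plug->E->R->A->L->A->refl->F->L'->H->R'->G->plug->G
Char 2 ('F'): step: R->6, L=0; F->plug->F->R->G->L->G->refl->C->L'->E->R'->E->plug->E
Char 3 ('D'): step: R->7, L=0; D->plug->D->R->D->L->E->refl->D->L'->B->R'->F->plug->F
Char 4 ('H'): step: R->0, L->1 (L advanced); H->plug->H->R->G->L->E->refl->D->L'->C->R'->C->plug->C

Answer: GEFC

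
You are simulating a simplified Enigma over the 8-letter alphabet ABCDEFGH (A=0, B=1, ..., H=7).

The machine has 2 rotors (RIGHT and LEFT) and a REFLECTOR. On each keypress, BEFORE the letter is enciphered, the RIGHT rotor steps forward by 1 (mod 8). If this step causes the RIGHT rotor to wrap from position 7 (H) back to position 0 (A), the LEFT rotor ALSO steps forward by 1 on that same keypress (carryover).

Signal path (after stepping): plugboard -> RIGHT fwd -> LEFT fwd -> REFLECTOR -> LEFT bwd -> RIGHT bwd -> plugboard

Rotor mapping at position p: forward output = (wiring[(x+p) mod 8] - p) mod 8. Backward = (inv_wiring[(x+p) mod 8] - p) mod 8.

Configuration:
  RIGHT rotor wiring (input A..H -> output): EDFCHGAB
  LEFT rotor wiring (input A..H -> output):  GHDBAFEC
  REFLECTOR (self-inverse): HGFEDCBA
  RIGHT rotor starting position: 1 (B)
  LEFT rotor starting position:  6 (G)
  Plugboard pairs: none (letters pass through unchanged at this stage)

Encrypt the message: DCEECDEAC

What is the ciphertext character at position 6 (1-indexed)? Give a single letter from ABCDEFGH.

Char 1 ('D'): step: R->2, L=6; D->plug->D->R->E->L->F->refl->C->L'->G->R'->E->plug->E
Char 2 ('C'): step: R->3, L=6; C->plug->C->R->D->L->B->refl->G->L'->A->R'->G->plug->G
Char 3 ('E'): step: R->4, L=6; E->plug->E->R->A->L->G->refl->B->L'->D->R'->A->plug->A
Char 4 ('E'): step: R->5, L=6; E->plug->E->R->G->L->C->refl->F->L'->E->R'->C->plug->C
Char 5 ('C'): step: R->6, L=6; C->plug->C->R->G->L->C->refl->F->L'->E->R'->F->plug->F
Char 6 ('D'): step: R->7, L=6; D->plug->D->R->G->L->C->refl->F->L'->E->R'->C->plug->C

C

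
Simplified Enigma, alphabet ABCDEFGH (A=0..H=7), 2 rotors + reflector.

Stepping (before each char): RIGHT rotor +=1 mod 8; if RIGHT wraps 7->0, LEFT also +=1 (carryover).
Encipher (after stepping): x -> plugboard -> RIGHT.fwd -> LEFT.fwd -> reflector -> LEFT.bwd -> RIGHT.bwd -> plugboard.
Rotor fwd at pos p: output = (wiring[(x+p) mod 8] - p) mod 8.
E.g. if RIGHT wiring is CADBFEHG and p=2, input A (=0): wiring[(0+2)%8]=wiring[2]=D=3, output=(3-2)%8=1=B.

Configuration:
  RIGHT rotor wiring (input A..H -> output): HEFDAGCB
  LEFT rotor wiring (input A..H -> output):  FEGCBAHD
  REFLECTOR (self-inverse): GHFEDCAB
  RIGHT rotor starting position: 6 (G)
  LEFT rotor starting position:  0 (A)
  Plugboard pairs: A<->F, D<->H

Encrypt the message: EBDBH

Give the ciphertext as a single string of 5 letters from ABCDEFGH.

Char 1 ('E'): step: R->7, L=0; E->plug->E->R->E->L->B->refl->H->L'->G->R'->D->plug->H
Char 2 ('B'): step: R->0, L->1 (L advanced); B->plug->B->R->E->L->H->refl->B->L'->C->R'->G->plug->G
Char 3 ('D'): step: R->1, L=1; D->plug->H->R->G->L->C->refl->F->L'->B->R'->F->plug->A
Char 4 ('B'): step: R->2, L=1; B->plug->B->R->B->L->F->refl->C->L'->G->R'->C->plug->C
Char 5 ('H'): step: R->3, L=1; H->plug->D->R->H->L->E->refl->D->L'->A->R'->A->plug->F

Answer: HGACF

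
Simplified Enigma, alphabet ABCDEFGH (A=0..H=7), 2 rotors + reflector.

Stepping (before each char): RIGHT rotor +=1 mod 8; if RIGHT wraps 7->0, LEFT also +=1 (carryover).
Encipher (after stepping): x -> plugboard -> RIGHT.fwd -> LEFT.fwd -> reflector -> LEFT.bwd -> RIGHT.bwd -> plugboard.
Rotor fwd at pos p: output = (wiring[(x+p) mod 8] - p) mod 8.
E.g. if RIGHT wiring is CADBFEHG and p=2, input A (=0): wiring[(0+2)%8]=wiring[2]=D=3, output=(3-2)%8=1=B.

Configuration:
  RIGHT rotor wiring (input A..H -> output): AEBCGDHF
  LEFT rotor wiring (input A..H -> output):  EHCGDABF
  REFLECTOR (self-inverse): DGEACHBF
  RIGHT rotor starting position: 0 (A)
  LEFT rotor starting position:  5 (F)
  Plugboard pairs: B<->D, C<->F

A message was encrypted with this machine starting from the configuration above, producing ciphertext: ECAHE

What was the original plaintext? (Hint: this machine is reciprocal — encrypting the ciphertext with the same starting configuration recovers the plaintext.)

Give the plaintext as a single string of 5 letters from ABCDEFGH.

Answer: DEHDA

Derivation:
Char 1 ('E'): step: R->1, L=5; E->plug->E->R->C->L->A->refl->D->L'->A->R'->B->plug->D
Char 2 ('C'): step: R->2, L=5; C->plug->F->R->D->L->H->refl->F->L'->F->R'->E->plug->E
Char 3 ('A'): step: R->3, L=5; A->plug->A->R->H->L->G->refl->B->L'->G->R'->H->plug->H
Char 4 ('H'): step: R->4, L=5; H->plug->H->R->G->L->B->refl->G->L'->H->R'->B->plug->D
Char 5 ('E'): step: R->5, L=5; E->plug->E->R->H->L->G->refl->B->L'->G->R'->A->plug->A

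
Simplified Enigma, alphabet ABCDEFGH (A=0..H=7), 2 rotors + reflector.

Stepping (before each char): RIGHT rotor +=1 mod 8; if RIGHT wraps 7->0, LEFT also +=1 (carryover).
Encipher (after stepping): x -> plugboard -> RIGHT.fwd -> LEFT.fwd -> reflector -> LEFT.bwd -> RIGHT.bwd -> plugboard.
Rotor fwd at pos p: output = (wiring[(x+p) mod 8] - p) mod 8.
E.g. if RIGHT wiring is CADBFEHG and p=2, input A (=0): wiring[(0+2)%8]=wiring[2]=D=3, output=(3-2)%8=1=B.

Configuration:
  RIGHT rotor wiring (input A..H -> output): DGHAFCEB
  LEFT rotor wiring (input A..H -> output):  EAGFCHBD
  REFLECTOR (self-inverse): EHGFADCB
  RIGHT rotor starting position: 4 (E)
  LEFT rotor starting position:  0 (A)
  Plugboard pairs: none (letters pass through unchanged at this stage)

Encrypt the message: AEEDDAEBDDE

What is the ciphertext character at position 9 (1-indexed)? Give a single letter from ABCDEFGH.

Char 1 ('A'): step: R->5, L=0; A->plug->A->R->F->L->H->refl->B->L'->G->R'->D->plug->D
Char 2 ('E'): step: R->6, L=0; E->plug->E->R->B->L->A->refl->E->L'->A->R'->D->plug->D
Char 3 ('E'): step: R->7, L=0; E->plug->E->R->B->L->A->refl->E->L'->A->R'->D->plug->D
Char 4 ('D'): step: R->0, L->1 (L advanced); D->plug->D->R->A->L->H->refl->B->L'->D->R'->A->plug->A
Char 5 ('D'): step: R->1, L=1; D->plug->D->R->E->L->G->refl->C->L'->G->R'->B->plug->B
Char 6 ('A'): step: R->2, L=1; A->plug->A->R->F->L->A->refl->E->L'->C->R'->E->plug->E
Char 7 ('E'): step: R->3, L=1; E->plug->E->R->G->L->C->refl->G->L'->E->R'->H->plug->H
Char 8 ('B'): step: R->4, L=1; B->plug->B->R->G->L->C->refl->G->L'->E->R'->H->plug->H
Char 9 ('D'): step: R->5, L=1; D->plug->D->R->G->L->C->refl->G->L'->E->R'->C->plug->C

C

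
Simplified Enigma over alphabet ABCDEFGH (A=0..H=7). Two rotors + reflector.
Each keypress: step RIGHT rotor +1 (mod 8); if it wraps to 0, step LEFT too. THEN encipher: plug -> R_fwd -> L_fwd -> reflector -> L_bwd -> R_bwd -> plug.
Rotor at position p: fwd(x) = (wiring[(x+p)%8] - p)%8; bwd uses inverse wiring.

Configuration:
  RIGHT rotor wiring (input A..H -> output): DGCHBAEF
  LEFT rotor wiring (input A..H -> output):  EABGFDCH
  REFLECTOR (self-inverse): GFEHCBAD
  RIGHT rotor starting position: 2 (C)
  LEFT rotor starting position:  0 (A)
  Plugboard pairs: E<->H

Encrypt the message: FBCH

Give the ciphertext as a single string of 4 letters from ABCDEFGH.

Char 1 ('F'): step: R->3, L=0; F->plug->F->R->A->L->E->refl->C->L'->G->R'->B->plug->B
Char 2 ('B'): step: R->4, L=0; B->plug->B->R->E->L->F->refl->B->L'->C->R'->F->plug->F
Char 3 ('C'): step: R->5, L=0; C->plug->C->R->A->L->E->refl->C->L'->G->R'->D->plug->D
Char 4 ('H'): step: R->6, L=0; H->plug->E->R->E->L->F->refl->B->L'->C->R'->H->plug->E

Answer: BFDE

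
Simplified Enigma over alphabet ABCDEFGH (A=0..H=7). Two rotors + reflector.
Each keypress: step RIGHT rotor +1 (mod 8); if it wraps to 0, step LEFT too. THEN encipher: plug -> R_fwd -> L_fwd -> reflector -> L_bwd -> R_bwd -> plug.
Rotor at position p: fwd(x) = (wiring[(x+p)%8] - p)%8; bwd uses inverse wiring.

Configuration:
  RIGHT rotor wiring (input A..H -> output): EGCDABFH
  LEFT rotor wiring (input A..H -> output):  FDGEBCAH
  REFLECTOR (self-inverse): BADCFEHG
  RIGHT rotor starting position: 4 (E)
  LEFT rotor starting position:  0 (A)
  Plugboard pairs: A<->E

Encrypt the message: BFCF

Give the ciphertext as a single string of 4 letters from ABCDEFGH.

Char 1 ('B'): step: R->5, L=0; B->plug->B->R->A->L->F->refl->E->L'->D->R'->H->plug->H
Char 2 ('F'): step: R->6, L=0; F->plug->F->R->F->L->C->refl->D->L'->B->R'->B->plug->B
Char 3 ('C'): step: R->7, L=0; C->plug->C->R->H->L->H->refl->G->L'->C->R'->G->plug->G
Char 4 ('F'): step: R->0, L->1 (L advanced); F->plug->F->R->B->L->F->refl->E->L'->H->R'->H->plug->H

Answer: HBGH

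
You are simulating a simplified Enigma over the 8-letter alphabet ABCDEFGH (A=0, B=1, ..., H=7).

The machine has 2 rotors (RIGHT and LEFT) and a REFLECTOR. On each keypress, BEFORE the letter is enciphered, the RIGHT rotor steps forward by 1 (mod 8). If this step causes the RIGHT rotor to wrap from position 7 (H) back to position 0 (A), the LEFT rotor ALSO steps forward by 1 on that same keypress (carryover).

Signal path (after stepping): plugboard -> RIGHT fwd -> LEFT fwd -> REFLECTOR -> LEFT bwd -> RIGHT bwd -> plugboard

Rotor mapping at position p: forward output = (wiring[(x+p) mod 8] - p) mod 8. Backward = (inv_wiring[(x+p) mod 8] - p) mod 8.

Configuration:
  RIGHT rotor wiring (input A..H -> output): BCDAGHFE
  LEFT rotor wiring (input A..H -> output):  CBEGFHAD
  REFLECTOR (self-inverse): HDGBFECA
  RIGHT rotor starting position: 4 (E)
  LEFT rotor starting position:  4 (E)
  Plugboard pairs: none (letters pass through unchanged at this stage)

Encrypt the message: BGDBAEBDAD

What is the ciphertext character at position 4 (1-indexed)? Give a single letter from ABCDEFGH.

Char 1 ('B'): step: R->5, L=4; B->plug->B->R->A->L->B->refl->D->L'->B->R'->H->plug->H
Char 2 ('G'): step: R->6, L=4; G->plug->G->R->A->L->B->refl->D->L'->B->R'->H->plug->H
Char 3 ('D'): step: R->7, L=4; D->plug->D->R->E->L->G->refl->C->L'->H->R'->F->plug->F
Char 4 ('B'): step: R->0, L->5 (L advanced); B->plug->B->R->C->L->G->refl->C->L'->A->R'->D->plug->D

D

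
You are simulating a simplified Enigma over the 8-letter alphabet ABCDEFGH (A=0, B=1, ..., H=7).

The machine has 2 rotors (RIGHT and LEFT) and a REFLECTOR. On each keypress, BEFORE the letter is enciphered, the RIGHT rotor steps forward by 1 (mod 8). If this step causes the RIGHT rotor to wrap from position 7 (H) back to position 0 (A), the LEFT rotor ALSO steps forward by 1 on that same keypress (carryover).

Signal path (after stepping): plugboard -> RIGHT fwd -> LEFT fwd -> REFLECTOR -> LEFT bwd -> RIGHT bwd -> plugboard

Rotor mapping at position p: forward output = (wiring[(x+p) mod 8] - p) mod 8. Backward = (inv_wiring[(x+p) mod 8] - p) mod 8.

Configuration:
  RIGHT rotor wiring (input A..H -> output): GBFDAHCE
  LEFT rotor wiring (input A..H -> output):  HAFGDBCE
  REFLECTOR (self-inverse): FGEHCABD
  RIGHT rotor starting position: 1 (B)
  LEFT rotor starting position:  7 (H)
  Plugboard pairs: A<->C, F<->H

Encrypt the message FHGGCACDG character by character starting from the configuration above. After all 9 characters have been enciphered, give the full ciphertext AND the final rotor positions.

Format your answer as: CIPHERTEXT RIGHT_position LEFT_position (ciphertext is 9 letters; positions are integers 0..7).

Char 1 ('F'): step: R->2, L=7; F->plug->H->R->H->L->D->refl->H->L'->E->R'->G->plug->G
Char 2 ('H'): step: R->3, L=7; H->plug->F->R->D->L->G->refl->B->L'->C->R'->H->plug->F
Char 3 ('G'): step: R->4, L=7; G->plug->G->R->B->L->A->refl->F->L'->A->R'->D->plug->D
Char 4 ('G'): step: R->5, L=7; G->plug->G->R->G->L->C->refl->E->L'->F->R'->B->plug->B
Char 5 ('C'): step: R->6, L=7; C->plug->A->R->E->L->H->refl->D->L'->H->R'->E->plug->E
Char 6 ('A'): step: R->7, L=7; A->plug->C->R->C->L->B->refl->G->L'->D->R'->H->plug->F
Char 7 ('C'): step: R->0, L->0 (L advanced); C->plug->A->R->G->L->C->refl->E->L'->H->R'->F->plug->H
Char 8 ('D'): step: R->1, L=0; D->plug->D->R->H->L->E->refl->C->L'->G->R'->E->plug->E
Char 9 ('G'): step: R->2, L=0; G->plug->G->R->E->L->D->refl->H->L'->A->R'->E->plug->E
Final: ciphertext=GFDBEFHEE, RIGHT=2, LEFT=0

Answer: GFDBEFHEE 2 0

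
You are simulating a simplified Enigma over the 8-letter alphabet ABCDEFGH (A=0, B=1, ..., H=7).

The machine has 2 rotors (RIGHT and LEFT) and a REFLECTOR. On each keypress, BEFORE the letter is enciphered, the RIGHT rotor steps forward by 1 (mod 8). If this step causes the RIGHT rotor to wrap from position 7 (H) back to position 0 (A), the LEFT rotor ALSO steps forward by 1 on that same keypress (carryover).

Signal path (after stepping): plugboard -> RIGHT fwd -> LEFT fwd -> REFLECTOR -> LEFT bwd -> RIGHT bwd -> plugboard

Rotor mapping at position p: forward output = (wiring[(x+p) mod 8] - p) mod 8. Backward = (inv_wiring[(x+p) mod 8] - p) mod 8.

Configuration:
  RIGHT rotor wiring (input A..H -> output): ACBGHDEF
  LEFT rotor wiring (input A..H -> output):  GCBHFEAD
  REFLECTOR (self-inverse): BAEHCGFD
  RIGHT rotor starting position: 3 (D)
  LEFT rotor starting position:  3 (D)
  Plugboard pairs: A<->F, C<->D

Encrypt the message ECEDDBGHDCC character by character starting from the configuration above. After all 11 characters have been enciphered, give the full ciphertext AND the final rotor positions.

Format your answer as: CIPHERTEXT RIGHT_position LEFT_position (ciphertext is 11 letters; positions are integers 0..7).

Char 1 ('E'): step: R->4, L=3; E->plug->E->R->E->L->A->refl->B->L'->C->R'->H->plug->H
Char 2 ('C'): step: R->5, L=3; C->plug->D->R->D->L->F->refl->G->L'->H->R'->B->plug->B
Char 3 ('E'): step: R->6, L=3; E->plug->E->R->D->L->F->refl->G->L'->H->R'->B->plug->B
Char 4 ('D'): step: R->7, L=3; D->plug->C->R->D->L->F->refl->G->L'->H->R'->E->plug->E
Char 5 ('D'): step: R->0, L->4 (L advanced); D->plug->C->R->B->L->A->refl->B->L'->A->R'->A->plug->F
Char 6 ('B'): step: R->1, L=4; B->plug->B->R->A->L->B->refl->A->L'->B->R'->A->plug->F
Char 7 ('G'): step: R->2, L=4; G->plug->G->R->G->L->F->refl->G->L'->F->R'->C->plug->D
Char 8 ('H'): step: R->3, L=4; H->plug->H->R->G->L->F->refl->G->L'->F->R'->F->plug->A
Char 9 ('D'): step: R->4, L=4; D->plug->C->R->A->L->B->refl->A->L'->B->R'->D->plug->C
Char 10 ('C'): step: R->5, L=4; C->plug->D->R->D->L->H->refl->D->L'->H->R'->B->plug->B
Char 11 ('C'): step: R->6, L=4; C->plug->D->R->E->L->C->refl->E->L'->C->R'->C->plug->D
Final: ciphertext=HBBEFFDACBD, RIGHT=6, LEFT=4

Answer: HBBEFFDACBD 6 4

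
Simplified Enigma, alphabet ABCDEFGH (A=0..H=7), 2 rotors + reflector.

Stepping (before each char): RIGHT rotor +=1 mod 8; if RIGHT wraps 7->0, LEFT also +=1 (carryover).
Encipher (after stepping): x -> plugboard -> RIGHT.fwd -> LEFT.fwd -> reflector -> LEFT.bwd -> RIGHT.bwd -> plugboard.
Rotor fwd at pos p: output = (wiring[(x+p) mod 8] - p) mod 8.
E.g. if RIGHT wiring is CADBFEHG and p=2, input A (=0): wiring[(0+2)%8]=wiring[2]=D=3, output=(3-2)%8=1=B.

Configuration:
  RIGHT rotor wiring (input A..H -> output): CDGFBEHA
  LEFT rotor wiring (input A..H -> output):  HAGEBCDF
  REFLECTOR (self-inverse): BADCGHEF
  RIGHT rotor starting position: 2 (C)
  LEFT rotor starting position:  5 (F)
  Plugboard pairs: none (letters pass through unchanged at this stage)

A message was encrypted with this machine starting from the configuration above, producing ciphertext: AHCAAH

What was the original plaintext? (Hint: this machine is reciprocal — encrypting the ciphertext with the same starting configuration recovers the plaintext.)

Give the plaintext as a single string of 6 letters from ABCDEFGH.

Answer: EFHFDE

Derivation:
Char 1 ('A'): step: R->3, L=5; A->plug->A->R->C->L->A->refl->B->L'->F->R'->E->plug->E
Char 2 ('H'): step: R->4, L=5; H->plug->H->R->B->L->G->refl->E->L'->H->R'->F->plug->F
Char 3 ('C'): step: R->5, L=5; C->plug->C->R->D->L->C->refl->D->L'->E->R'->H->plug->H
Char 4 ('A'): step: R->6, L=5; A->plug->A->R->B->L->G->refl->E->L'->H->R'->F->plug->F
Char 5 ('A'): step: R->7, L=5; A->plug->A->R->B->L->G->refl->E->L'->H->R'->D->plug->D
Char 6 ('H'): step: R->0, L->6 (L advanced); H->plug->H->R->A->L->F->refl->H->L'->B->R'->E->plug->E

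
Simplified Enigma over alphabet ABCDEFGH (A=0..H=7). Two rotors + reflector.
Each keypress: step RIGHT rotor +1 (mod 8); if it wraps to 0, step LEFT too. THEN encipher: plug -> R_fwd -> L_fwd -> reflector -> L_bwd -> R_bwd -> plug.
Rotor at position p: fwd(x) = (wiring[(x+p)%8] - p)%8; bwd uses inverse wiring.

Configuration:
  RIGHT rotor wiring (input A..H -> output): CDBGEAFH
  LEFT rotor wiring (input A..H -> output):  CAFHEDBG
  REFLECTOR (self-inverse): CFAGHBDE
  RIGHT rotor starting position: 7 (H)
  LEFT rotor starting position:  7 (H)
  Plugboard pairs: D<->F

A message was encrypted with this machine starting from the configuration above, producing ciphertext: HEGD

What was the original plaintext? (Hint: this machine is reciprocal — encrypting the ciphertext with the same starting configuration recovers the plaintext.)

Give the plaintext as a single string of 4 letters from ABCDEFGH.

Char 1 ('H'): step: R->0, L->0 (L advanced); H->plug->H->R->H->L->G->refl->D->L'->F->R'->G->plug->G
Char 2 ('E'): step: R->1, L=0; E->plug->E->R->H->L->G->refl->D->L'->F->R'->C->plug->C
Char 3 ('G'): step: R->2, L=0; G->plug->G->R->A->L->C->refl->A->L'->B->R'->H->plug->H
Char 4 ('D'): step: R->3, L=0; D->plug->F->R->H->L->G->refl->D->L'->F->R'->C->plug->C

Answer: GCHC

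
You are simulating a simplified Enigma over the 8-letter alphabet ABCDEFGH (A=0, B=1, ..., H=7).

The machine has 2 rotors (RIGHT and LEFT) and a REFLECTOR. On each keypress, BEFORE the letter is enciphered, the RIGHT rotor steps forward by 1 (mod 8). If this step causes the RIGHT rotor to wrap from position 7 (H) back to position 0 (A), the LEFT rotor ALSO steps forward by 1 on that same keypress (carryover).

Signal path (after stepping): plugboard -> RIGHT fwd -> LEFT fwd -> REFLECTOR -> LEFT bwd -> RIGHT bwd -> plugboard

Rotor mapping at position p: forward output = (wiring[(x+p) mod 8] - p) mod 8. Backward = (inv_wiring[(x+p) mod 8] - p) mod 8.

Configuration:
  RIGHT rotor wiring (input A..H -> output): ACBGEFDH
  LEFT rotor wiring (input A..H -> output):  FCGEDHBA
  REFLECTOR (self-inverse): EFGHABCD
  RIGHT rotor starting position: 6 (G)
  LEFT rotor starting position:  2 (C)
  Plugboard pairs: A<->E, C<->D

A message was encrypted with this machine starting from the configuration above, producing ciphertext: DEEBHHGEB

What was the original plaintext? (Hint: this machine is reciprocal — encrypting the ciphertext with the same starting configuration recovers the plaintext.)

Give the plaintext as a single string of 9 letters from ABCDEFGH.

Answer: CAFHGBDAC

Derivation:
Char 1 ('D'): step: R->7, L=2; D->plug->C->R->D->L->F->refl->B->L'->C->R'->D->plug->C
Char 2 ('E'): step: R->0, L->3 (L advanced); E->plug->A->R->A->L->B->refl->F->L'->E->R'->E->plug->A
Char 3 ('E'): step: R->1, L=3; E->plug->A->R->B->L->A->refl->E->L'->C->R'->F->plug->F
Char 4 ('B'): step: R->2, L=3; B->plug->B->R->E->L->F->refl->B->L'->A->R'->H->plug->H
Char 5 ('H'): step: R->3, L=3; H->plug->H->R->G->L->H->refl->D->L'->H->R'->G->plug->G
Char 6 ('H'): step: R->4, L=3; H->plug->H->R->C->L->E->refl->A->L'->B->R'->B->plug->B
Char 7 ('G'): step: R->5, L=3; G->plug->G->R->B->L->A->refl->E->L'->C->R'->C->plug->D
Char 8 ('E'): step: R->6, L=3; E->plug->A->R->F->L->C->refl->G->L'->D->R'->E->plug->A
Char 9 ('B'): step: R->7, L=3; B->plug->B->R->B->L->A->refl->E->L'->C->R'->D->plug->C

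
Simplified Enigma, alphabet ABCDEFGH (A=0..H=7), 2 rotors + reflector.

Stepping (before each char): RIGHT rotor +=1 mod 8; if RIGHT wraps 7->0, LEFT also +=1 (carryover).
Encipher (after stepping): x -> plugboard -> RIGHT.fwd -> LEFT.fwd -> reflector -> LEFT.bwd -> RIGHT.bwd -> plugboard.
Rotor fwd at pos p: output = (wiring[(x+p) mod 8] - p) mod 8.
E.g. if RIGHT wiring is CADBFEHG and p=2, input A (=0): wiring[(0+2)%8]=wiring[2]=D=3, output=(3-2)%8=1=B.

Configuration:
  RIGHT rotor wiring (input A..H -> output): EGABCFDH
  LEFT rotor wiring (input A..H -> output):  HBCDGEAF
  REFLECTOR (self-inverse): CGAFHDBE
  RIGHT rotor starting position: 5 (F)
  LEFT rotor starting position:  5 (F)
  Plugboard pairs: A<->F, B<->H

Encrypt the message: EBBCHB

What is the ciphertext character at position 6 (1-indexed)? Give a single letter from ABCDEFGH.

Char 1 ('E'): step: R->6, L=5; E->plug->E->R->C->L->A->refl->C->L'->D->R'->F->plug->A
Char 2 ('B'): step: R->7, L=5; B->plug->H->R->E->L->E->refl->H->L'->A->R'->A->plug->F
Char 3 ('B'): step: R->0, L->6 (L advanced); B->plug->H->R->H->L->G->refl->B->L'->C->R'->E->plug->E
Char 4 ('C'): step: R->1, L=6; C->plug->C->R->A->L->C->refl->A->L'->G->R'->G->plug->G
Char 5 ('H'): step: R->2, L=6; H->plug->B->R->H->L->G->refl->B->L'->C->R'->G->plug->G
Char 6 ('B'): step: R->3, L=6; B->plug->H->R->F->L->F->refl->D->L'->D->R'->G->plug->G

G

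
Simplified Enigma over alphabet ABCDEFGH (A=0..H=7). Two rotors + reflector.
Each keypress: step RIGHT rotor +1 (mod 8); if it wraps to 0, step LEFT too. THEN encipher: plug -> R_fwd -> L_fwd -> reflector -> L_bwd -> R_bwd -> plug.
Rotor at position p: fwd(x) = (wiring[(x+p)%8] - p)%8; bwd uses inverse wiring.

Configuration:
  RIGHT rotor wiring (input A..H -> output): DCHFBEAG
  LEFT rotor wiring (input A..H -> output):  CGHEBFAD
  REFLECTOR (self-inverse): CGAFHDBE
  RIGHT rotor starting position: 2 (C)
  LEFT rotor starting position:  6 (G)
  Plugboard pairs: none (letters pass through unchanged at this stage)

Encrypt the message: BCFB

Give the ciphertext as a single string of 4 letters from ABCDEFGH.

Answer: CAAG

Derivation:
Char 1 ('B'): step: R->3, L=6; B->plug->B->R->G->L->D->refl->F->L'->B->R'->C->plug->C
Char 2 ('C'): step: R->4, L=6; C->plug->C->R->E->L->B->refl->G->L'->F->R'->A->plug->A
Char 3 ('F'): step: R->5, L=6; F->plug->F->R->C->L->E->refl->H->L'->H->R'->A->plug->A
Char 4 ('B'): step: R->6, L=6; B->plug->B->R->A->L->C->refl->A->L'->D->R'->G->plug->G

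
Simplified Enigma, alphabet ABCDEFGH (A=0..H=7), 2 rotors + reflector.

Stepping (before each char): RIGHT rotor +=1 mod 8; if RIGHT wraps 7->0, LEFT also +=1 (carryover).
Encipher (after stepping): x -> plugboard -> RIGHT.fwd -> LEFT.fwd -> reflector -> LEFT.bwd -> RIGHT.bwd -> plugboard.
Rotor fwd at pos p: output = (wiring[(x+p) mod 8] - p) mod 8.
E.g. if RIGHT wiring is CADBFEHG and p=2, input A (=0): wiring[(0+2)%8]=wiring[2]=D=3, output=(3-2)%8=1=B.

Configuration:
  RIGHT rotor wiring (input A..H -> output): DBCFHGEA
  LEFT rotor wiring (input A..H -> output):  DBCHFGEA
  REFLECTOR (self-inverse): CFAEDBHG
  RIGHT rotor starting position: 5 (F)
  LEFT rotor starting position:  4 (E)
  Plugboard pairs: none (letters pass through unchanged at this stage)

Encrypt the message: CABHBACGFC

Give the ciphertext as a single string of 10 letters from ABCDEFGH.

Answer: HCACGBFFAB

Derivation:
Char 1 ('C'): step: R->6, L=4; C->plug->C->R->F->L->F->refl->B->L'->A->R'->H->plug->H
Char 2 ('A'): step: R->7, L=4; A->plug->A->R->B->L->C->refl->A->L'->C->R'->C->plug->C
Char 3 ('B'): step: R->0, L->5 (L advanced); B->plug->B->R->B->L->H->refl->G->L'->D->R'->A->plug->A
Char 4 ('H'): step: R->1, L=5; H->plug->H->R->C->L->D->refl->E->L'->E->R'->C->plug->C
Char 5 ('B'): step: R->2, L=5; B->plug->B->R->D->L->G->refl->H->L'->B->R'->G->plug->G
Char 6 ('A'): step: R->3, L=5; A->plug->A->R->C->L->D->refl->E->L'->E->R'->B->plug->B
Char 7 ('C'): step: R->4, L=5; C->plug->C->R->A->L->B->refl->F->L'->F->R'->F->plug->F
Char 8 ('G'): step: R->5, L=5; G->plug->G->R->A->L->B->refl->F->L'->F->R'->F->plug->F
Char 9 ('F'): step: R->6, L=5; F->plug->F->R->H->L->A->refl->C->L'->G->R'->A->plug->A
Char 10 ('C'): step: R->7, L=5; C->plug->C->R->C->L->D->refl->E->L'->E->R'->B->plug->B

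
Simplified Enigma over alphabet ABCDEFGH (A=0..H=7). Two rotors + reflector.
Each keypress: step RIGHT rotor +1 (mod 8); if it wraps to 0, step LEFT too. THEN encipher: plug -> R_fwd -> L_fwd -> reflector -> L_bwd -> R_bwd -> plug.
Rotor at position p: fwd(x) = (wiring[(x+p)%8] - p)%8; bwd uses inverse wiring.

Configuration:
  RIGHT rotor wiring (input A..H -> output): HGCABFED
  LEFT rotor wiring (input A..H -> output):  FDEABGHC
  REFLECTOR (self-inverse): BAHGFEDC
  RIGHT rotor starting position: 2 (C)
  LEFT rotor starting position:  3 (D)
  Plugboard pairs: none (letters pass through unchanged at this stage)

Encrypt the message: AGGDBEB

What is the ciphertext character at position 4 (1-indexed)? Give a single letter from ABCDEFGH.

Char 1 ('A'): step: R->3, L=3; A->plug->A->R->F->L->C->refl->H->L'->E->R'->F->plug->F
Char 2 ('G'): step: R->4, L=3; G->plug->G->R->G->L->A->refl->B->L'->H->R'->D->plug->D
Char 3 ('G'): step: R->5, L=3; G->plug->G->R->D->L->E->refl->F->L'->A->R'->A->plug->A
Char 4 ('D'): step: R->6, L=3; D->plug->D->R->A->L->F->refl->E->L'->D->R'->G->plug->G

G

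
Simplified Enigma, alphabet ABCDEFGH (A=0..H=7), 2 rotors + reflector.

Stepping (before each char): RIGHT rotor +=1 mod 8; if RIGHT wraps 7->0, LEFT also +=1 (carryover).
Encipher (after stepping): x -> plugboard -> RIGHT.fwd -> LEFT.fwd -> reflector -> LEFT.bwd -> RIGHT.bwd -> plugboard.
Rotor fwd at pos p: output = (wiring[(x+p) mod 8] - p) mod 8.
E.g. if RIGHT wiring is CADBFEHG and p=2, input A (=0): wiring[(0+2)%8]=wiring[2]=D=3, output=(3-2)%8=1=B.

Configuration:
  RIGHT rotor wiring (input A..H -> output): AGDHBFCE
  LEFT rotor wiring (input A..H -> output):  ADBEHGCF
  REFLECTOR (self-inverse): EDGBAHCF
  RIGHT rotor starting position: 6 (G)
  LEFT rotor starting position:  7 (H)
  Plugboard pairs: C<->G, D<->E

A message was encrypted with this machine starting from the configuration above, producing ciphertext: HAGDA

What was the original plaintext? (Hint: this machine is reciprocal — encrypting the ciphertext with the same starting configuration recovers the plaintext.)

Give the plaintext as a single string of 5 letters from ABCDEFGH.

Answer: DGAEE

Derivation:
Char 1 ('H'): step: R->7, L=7; H->plug->H->R->D->L->C->refl->G->L'->A->R'->E->plug->D
Char 2 ('A'): step: R->0, L->0 (L advanced); A->plug->A->R->A->L->A->refl->E->L'->D->R'->C->plug->G
Char 3 ('G'): step: R->1, L=0; G->plug->C->R->G->L->C->refl->G->L'->F->R'->A->plug->A
Char 4 ('D'): step: R->2, L=0; D->plug->E->R->A->L->A->refl->E->L'->D->R'->D->plug->E
Char 5 ('A'): step: R->3, L=0; A->plug->A->R->E->L->H->refl->F->L'->H->R'->D->plug->E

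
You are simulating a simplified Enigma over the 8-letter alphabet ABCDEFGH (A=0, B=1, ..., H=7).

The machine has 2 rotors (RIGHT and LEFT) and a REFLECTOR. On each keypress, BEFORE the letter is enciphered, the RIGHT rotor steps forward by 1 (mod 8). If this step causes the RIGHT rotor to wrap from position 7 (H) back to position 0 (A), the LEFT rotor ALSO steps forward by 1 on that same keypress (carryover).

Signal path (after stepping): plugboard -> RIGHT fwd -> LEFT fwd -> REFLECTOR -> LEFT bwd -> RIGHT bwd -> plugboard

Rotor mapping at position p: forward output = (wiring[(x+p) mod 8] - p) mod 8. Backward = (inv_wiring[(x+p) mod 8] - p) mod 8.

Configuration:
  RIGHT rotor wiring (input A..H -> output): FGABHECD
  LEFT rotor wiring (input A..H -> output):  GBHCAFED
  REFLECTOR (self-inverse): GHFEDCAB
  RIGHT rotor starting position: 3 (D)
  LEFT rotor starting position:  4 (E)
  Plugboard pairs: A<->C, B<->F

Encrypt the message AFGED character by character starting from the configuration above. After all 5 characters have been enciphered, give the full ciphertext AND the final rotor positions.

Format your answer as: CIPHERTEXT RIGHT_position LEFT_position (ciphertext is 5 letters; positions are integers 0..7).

Answer: FGBAH 0 5

Derivation:
Char 1 ('A'): step: R->4, L=4; A->plug->C->R->G->L->D->refl->E->L'->A->R'->B->plug->F
Char 2 ('F'): step: R->5, L=4; F->plug->B->R->F->L->F->refl->C->L'->E->R'->G->plug->G
Char 3 ('G'): step: R->6, L=4; G->plug->G->R->B->L->B->refl->H->L'->D->R'->F->plug->B
Char 4 ('E'): step: R->7, L=4; E->plug->E->R->C->L->A->refl->G->L'->H->R'->C->plug->A
Char 5 ('D'): step: R->0, L->5 (L advanced); D->plug->D->R->B->L->H->refl->B->L'->D->R'->H->plug->H
Final: ciphertext=FGBAH, RIGHT=0, LEFT=5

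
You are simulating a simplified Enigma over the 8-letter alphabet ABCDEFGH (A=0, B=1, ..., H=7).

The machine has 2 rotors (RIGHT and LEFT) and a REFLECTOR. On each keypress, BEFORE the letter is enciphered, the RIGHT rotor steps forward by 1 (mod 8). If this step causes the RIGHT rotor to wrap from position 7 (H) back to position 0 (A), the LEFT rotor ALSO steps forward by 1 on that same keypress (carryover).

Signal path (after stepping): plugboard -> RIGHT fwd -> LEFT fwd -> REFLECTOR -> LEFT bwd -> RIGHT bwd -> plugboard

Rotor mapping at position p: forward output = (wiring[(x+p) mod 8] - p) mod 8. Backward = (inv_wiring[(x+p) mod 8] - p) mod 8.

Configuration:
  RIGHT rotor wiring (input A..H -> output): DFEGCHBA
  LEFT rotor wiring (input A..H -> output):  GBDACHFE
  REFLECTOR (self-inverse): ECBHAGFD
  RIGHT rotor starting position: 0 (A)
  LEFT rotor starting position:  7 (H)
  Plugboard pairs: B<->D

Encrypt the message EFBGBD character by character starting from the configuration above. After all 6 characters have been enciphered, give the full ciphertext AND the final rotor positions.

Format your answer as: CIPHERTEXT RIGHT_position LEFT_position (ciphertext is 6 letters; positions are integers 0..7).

Answer: DHAECG 6 7

Derivation:
Char 1 ('E'): step: R->1, L=7; E->plug->E->R->G->L->A->refl->E->L'->D->R'->B->plug->D
Char 2 ('F'): step: R->2, L=7; F->plug->F->R->G->L->A->refl->E->L'->D->R'->H->plug->H
Char 3 ('B'): step: R->3, L=7; B->plug->D->R->G->L->A->refl->E->L'->D->R'->A->plug->A
Char 4 ('G'): step: R->4, L=7; G->plug->G->R->A->L->F->refl->G->L'->H->R'->E->plug->E
Char 5 ('B'): step: R->5, L=7; B->plug->D->R->G->L->A->refl->E->L'->D->R'->C->plug->C
Char 6 ('D'): step: R->6, L=7; D->plug->B->R->C->L->C->refl->B->L'->E->R'->G->plug->G
Final: ciphertext=DHAECG, RIGHT=6, LEFT=7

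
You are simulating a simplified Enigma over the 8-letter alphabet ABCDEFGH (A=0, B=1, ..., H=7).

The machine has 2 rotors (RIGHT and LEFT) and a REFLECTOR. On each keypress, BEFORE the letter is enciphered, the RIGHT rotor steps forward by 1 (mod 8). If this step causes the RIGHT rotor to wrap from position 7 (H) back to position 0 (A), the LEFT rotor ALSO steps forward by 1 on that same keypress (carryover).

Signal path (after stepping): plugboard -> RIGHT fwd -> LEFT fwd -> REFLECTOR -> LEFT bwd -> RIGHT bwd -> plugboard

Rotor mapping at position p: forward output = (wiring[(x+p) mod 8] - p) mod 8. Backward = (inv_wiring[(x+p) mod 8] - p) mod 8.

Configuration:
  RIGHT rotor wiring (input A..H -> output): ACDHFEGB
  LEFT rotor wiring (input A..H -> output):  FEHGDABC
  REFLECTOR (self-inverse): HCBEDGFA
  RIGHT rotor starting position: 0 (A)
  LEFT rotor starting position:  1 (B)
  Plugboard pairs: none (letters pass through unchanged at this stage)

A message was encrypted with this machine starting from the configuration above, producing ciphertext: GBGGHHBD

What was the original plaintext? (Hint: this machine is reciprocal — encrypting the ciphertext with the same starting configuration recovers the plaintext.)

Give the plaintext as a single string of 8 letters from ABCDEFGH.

Char 1 ('G'): step: R->1, L=1; G->plug->G->R->A->L->D->refl->E->L'->H->R'->H->plug->H
Char 2 ('B'): step: R->2, L=1; B->plug->B->R->F->L->A->refl->H->L'->E->R'->E->plug->E
Char 3 ('G'): step: R->3, L=1; G->plug->G->R->H->L->E->refl->D->L'->A->R'->H->plug->H
Char 4 ('G'): step: R->4, L=1; G->plug->G->R->H->L->E->refl->D->L'->A->R'->B->plug->B
Char 5 ('H'): step: R->5, L=1; H->plug->H->R->A->L->D->refl->E->L'->H->R'->A->plug->A
Char 6 ('H'): step: R->6, L=1; H->plug->H->R->G->L->B->refl->C->L'->D->R'->B->plug->B
Char 7 ('B'): step: R->7, L=1; B->plug->B->R->B->L->G->refl->F->L'->C->R'->A->plug->A
Char 8 ('D'): step: R->0, L->2 (L advanced); D->plug->D->R->H->L->C->refl->B->L'->C->R'->B->plug->B

Answer: HEHBABAB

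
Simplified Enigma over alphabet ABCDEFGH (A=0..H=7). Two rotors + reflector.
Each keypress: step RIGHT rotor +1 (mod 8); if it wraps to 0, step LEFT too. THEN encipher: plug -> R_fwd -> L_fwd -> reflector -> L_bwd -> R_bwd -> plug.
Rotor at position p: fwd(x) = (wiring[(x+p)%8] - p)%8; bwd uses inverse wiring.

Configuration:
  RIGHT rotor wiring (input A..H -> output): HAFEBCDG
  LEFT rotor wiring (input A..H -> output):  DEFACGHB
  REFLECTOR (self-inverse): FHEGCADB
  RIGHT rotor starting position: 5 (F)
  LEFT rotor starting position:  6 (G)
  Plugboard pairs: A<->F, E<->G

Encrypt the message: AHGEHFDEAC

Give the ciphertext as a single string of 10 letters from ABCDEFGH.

Answer: FBBCADCDHB

Derivation:
Char 1 ('A'): step: R->6, L=6; A->plug->F->R->G->L->E->refl->C->L'->F->R'->A->plug->F
Char 2 ('H'): step: R->7, L=6; H->plug->H->R->E->L->H->refl->B->L'->A->R'->B->plug->B
Char 3 ('G'): step: R->0, L->7 (L advanced); G->plug->E->R->B->L->E->refl->C->L'->A->R'->B->plug->B
Char 4 ('E'): step: R->1, L=7; E->plug->G->R->F->L->D->refl->G->L'->D->R'->C->plug->C
Char 5 ('H'): step: R->2, L=7; H->plug->H->R->G->L->H->refl->B->L'->E->R'->F->plug->A
Char 6 ('F'): step: R->3, L=7; F->plug->A->R->B->L->E->refl->C->L'->A->R'->D->plug->D
Char 7 ('D'): step: R->4, L=7; D->plug->D->R->C->L->F->refl->A->L'->H->R'->C->plug->C
Char 8 ('E'): step: R->5, L=7; E->plug->G->R->H->L->A->refl->F->L'->C->R'->D->plug->D
Char 9 ('A'): step: R->6, L=7; A->plug->F->R->G->L->H->refl->B->L'->E->R'->H->plug->H
Char 10 ('C'): step: R->7, L=7; C->plug->C->R->B->L->E->refl->C->L'->A->R'->B->plug->B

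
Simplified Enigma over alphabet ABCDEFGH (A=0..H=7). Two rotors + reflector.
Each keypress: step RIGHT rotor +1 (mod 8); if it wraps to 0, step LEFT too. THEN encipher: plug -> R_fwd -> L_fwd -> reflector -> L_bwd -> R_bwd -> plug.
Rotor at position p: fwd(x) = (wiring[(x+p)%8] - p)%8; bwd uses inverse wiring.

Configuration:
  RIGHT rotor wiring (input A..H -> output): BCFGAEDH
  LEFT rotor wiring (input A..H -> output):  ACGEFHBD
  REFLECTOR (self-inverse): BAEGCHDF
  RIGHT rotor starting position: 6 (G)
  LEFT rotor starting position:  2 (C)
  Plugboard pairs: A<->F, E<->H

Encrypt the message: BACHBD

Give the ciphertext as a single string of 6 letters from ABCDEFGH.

Answer: DHGDAC

Derivation:
Char 1 ('B'): step: R->7, L=2; B->plug->B->R->C->L->D->refl->G->L'->G->R'->D->plug->D
Char 2 ('A'): step: R->0, L->3 (L advanced); A->plug->F->R->E->L->A->refl->B->L'->A->R'->E->plug->H
Char 3 ('C'): step: R->1, L=3; C->plug->C->R->F->L->F->refl->H->L'->G->R'->G->plug->G
Char 4 ('H'): step: R->2, L=3; H->plug->E->R->B->L->C->refl->E->L'->C->R'->D->plug->D
Char 5 ('B'): step: R->3, L=3; B->plug->B->R->F->L->F->refl->H->L'->G->R'->F->plug->A
Char 6 ('D'): step: R->4, L=3; D->plug->D->R->D->L->G->refl->D->L'->H->R'->C->plug->C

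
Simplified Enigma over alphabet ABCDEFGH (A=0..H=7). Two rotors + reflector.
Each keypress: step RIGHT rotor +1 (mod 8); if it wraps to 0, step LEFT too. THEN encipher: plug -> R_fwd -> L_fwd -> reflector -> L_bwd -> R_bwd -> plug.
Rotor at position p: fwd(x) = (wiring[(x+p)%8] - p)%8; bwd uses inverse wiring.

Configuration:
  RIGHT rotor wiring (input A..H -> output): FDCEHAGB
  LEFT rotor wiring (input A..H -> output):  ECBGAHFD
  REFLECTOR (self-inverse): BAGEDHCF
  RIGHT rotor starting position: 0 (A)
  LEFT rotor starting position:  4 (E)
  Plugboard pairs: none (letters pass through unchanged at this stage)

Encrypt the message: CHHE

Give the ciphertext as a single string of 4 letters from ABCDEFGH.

Char 1 ('C'): step: R->1, L=4; C->plug->C->R->D->L->H->refl->F->L'->G->R'->D->plug->D
Char 2 ('H'): step: R->2, L=4; H->plug->H->R->B->L->D->refl->E->L'->A->R'->A->plug->A
Char 3 ('H'): step: R->3, L=4; H->plug->H->R->H->L->C->refl->G->L'->F->R'->C->plug->C
Char 4 ('E'): step: R->4, L=4; E->plug->E->R->B->L->D->refl->E->L'->A->R'->H->plug->H

Answer: DACH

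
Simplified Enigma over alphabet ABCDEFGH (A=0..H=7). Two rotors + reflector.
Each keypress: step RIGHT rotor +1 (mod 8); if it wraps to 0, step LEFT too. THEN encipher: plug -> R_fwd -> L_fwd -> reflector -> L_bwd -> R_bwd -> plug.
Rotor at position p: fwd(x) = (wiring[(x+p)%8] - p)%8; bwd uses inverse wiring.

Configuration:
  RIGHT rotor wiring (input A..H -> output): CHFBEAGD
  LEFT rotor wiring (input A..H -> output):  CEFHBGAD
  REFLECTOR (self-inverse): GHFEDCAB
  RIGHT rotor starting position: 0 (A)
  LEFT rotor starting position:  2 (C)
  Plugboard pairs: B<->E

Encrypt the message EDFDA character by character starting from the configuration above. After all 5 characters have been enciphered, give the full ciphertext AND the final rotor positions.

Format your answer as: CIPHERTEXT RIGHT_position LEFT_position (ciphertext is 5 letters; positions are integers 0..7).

Char 1 ('E'): step: R->1, L=2; E->plug->B->R->E->L->G->refl->A->L'->G->R'->A->plug->A
Char 2 ('D'): step: R->2, L=2; D->plug->D->R->G->L->A->refl->G->L'->E->R'->E->plug->B
Char 3 ('F'): step: R->3, L=2; F->plug->F->R->H->L->C->refl->F->L'->B->R'->B->plug->E
Char 4 ('D'): step: R->4, L=2; D->plug->D->R->H->L->C->refl->F->L'->B->R'->G->plug->G
Char 5 ('A'): step: R->5, L=2; A->plug->A->R->D->L->E->refl->D->L'->A->R'->F->plug->F
Final: ciphertext=ABEGF, RIGHT=5, LEFT=2

Answer: ABEGF 5 2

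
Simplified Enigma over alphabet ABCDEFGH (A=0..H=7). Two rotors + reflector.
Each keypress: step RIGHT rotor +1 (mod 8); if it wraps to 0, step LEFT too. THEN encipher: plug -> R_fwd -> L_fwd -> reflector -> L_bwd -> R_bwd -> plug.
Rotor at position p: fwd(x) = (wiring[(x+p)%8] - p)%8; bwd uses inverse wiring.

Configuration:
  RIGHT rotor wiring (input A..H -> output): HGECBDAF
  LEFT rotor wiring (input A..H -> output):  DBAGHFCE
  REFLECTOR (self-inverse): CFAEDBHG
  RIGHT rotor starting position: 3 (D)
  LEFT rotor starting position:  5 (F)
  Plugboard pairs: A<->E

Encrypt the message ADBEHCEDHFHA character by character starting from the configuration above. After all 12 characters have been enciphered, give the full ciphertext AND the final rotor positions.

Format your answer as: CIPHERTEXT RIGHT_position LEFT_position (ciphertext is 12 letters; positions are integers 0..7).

Answer: FBDHCFAFFAFB 7 6

Derivation:
Char 1 ('A'): step: R->4, L=5; A->plug->E->R->D->L->G->refl->H->L'->C->R'->F->plug->F
Char 2 ('D'): step: R->5, L=5; D->plug->D->R->C->L->H->refl->G->L'->D->R'->B->plug->B
Char 3 ('B'): step: R->6, L=5; B->plug->B->R->H->L->C->refl->A->L'->A->R'->D->plug->D
Char 4 ('E'): step: R->7, L=5; E->plug->A->R->G->L->B->refl->F->L'->B->R'->H->plug->H
Char 5 ('H'): step: R->0, L->6 (L advanced); H->plug->H->R->F->L->A->refl->C->L'->E->R'->C->plug->C
Char 6 ('C'): step: R->1, L=6; C->plug->C->R->B->L->G->refl->H->L'->H->R'->F->plug->F
Char 7 ('E'): step: R->2, L=6; E->plug->A->R->C->L->F->refl->B->L'->G->R'->E->plug->A
Char 8 ('D'): step: R->3, L=6; D->plug->D->R->F->L->A->refl->C->L'->E->R'->F->plug->F
Char 9 ('H'): step: R->4, L=6; H->plug->H->R->G->L->B->refl->F->L'->C->R'->F->plug->F
Char 10 ('F'): step: R->5, L=6; F->plug->F->R->H->L->H->refl->G->L'->B->R'->E->plug->A
Char 11 ('H'): step: R->6, L=6; H->plug->H->R->F->L->A->refl->C->L'->E->R'->F->plug->F
Char 12 ('A'): step: R->7, L=6; A->plug->E->R->D->L->D->refl->E->L'->A->R'->B->plug->B
Final: ciphertext=FBDHCFAFFAFB, RIGHT=7, LEFT=6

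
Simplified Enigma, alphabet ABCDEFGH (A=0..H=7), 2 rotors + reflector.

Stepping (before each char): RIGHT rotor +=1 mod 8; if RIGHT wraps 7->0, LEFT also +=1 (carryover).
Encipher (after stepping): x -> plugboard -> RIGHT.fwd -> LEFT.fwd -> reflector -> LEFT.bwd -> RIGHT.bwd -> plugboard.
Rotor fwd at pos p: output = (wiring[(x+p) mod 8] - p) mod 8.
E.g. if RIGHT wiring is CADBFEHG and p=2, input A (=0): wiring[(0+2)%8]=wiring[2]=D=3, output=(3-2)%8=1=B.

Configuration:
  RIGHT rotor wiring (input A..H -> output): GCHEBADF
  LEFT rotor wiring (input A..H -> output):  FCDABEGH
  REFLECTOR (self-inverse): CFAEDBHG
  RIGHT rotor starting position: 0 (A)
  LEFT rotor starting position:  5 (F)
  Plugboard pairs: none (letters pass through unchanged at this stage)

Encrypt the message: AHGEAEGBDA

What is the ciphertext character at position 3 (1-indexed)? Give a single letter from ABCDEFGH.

Char 1 ('A'): step: R->1, L=5; A->plug->A->R->B->L->B->refl->F->L'->E->R'->G->plug->G
Char 2 ('H'): step: R->2, L=5; H->plug->H->R->A->L->H->refl->G->L'->F->R'->A->plug->A
Char 3 ('G'): step: R->3, L=5; G->plug->G->R->H->L->E->refl->D->L'->G->R'->B->plug->B

B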